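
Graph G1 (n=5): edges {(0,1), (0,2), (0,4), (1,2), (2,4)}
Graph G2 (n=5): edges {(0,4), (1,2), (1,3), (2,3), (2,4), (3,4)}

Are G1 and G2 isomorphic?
No, not isomorphic

The graphs are NOT isomorphic.

Connected components of G1: 2 component(s) with vertex sets [[3], [0, 1, 2, 4]], sizes [1, 4].
Connected components of G2: 1 component(s) with vertex sets [[0, 1, 2, 3, 4]], sizes [5].
The number of connected components (and the multiset of component sizes) is an isomorphism invariant — an isomorphism maps each component of G1 bijectively onto a component of G2. Since G1 has 2 component(s) and G2 has 1, they cannot be isomorphic.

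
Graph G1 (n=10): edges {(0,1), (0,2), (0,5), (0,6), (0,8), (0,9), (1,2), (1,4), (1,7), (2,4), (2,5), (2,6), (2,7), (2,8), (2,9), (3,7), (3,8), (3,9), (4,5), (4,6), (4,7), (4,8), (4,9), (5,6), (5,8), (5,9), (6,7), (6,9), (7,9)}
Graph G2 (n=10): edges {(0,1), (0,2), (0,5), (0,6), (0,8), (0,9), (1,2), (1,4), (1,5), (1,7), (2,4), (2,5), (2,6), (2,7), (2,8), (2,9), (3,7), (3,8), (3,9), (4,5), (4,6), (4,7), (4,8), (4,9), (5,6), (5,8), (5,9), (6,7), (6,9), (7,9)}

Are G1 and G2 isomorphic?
No, not isomorphic

The graphs are NOT isomorphic.

Counting edges: G1 has 29 edge(s); G2 has 30 edge(s).
Edge count is an isomorphism invariant (a bijection on vertices induces a bijection on edges), so differing edge counts rule out isomorphism.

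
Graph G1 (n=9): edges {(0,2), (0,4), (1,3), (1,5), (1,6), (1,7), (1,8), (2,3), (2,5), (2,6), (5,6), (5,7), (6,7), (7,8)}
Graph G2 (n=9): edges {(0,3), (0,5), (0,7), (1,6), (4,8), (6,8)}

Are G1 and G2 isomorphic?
No, not isomorphic

The graphs are NOT isomorphic.

Connected components of G1: 1 component(s) with vertex sets [[0, 1, 2, 3, 4, 5, 6, 7, 8]], sizes [9].
Connected components of G2: 3 component(s) with vertex sets [[2], [0, 3, 5, 7], [1, 4, 6, 8]], sizes [1, 4, 4].
The number of connected components (and the multiset of component sizes) is an isomorphism invariant — an isomorphism maps each component of G1 bijectively onto a component of G2. Since G1 has 1 component(s) and G2 has 3, they cannot be isomorphic.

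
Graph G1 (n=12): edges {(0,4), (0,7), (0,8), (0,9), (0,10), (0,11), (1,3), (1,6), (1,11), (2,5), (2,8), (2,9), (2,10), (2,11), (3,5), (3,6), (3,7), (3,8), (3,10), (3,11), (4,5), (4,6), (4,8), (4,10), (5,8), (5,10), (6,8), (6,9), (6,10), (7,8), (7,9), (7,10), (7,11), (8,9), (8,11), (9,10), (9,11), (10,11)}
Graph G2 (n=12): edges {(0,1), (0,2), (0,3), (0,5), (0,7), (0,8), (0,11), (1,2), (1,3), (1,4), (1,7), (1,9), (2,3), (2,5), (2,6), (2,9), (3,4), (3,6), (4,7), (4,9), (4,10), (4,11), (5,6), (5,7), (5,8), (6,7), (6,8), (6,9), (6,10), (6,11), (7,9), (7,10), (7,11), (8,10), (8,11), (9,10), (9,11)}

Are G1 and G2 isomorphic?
No, not isomorphic

The graphs are NOT isomorphic.

Degrees in G1: deg(0)=6, deg(1)=3, deg(2)=5, deg(3)=7, deg(4)=5, deg(5)=5, deg(6)=6, deg(7)=6, deg(8)=9, deg(9)=7, deg(10)=9, deg(11)=8.
Sorted degree sequence of G1: [9, 9, 8, 7, 7, 6, 6, 6, 5, 5, 5, 3].
Degrees in G2: deg(0)=7, deg(1)=6, deg(2)=6, deg(3)=5, deg(4)=6, deg(5)=5, deg(6)=8, deg(7)=8, deg(8)=5, deg(9)=7, deg(10)=5, deg(11)=6.
Sorted degree sequence of G2: [8, 8, 7, 7, 6, 6, 6, 6, 5, 5, 5, 5].
The (sorted) degree sequence is an isomorphism invariant, so since G1 and G2 have different degree sequences they cannot be isomorphic.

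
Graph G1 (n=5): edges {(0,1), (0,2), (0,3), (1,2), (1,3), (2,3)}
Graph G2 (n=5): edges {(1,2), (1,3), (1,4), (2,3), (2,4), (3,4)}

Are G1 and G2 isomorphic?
Yes, isomorphic

The graphs are isomorphic.
One valid mapping φ: V(G1) → V(G2): 0→2, 1→3, 2→4, 3→1, 4→0

Verify φ preserves adjacency — for each edge of G1, its image is an edge of G2:
  (0,1) → (φ(0),φ(1)) = (2,3) ∈ E(G2) ✓
  (0,2) → (φ(0),φ(2)) = (2,4) ∈ E(G2) ✓
  (0,3) → (φ(0),φ(3)) = (1,2) ∈ E(G2) ✓
  (1,2) → (φ(1),φ(2)) = (3,4) ∈ E(G2) ✓
  (1,3) → (φ(1),φ(3)) = (1,3) ∈ E(G2) ✓
  (2,3) → (φ(2),φ(3)) = (1,4) ∈ E(G2) ✓
All 6 edges of G1 map to edges of G2, and |E(G1)| = |E(G2)| = 6, so φ is a bijection on edges as well as vertices. Hence G1 ≅ G2.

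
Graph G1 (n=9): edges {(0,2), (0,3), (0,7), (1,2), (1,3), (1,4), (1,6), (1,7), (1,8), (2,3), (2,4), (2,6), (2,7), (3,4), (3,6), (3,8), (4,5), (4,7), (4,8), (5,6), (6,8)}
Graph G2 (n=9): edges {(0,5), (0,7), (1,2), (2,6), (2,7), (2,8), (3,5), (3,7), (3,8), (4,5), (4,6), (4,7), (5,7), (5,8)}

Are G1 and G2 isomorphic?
No, not isomorphic

The graphs are NOT isomorphic.

Counting triangles (3-cliques): G1 has 17, G2 has 4.
Triangle count is an isomorphism invariant, so differing triangle counts rule out isomorphism.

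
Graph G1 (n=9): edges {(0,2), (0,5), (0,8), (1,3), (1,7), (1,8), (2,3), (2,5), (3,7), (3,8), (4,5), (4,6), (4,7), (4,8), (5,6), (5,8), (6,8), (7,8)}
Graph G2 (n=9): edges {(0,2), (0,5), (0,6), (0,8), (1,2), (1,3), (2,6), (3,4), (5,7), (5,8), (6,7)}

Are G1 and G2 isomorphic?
No, not isomorphic

The graphs are NOT isomorphic.

Counting triangles (3-cliques): G1 has 11, G2 has 2.
Triangle count is an isomorphism invariant, so differing triangle counts rule out isomorphism.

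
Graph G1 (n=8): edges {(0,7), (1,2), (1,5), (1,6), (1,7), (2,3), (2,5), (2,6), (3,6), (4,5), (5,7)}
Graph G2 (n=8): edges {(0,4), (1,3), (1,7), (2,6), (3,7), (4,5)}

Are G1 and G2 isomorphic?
No, not isomorphic

The graphs are NOT isomorphic.

Connected components of G1: 1 component(s) with vertex sets [[0, 1, 2, 3, 4, 5, 6, 7]], sizes [8].
Connected components of G2: 3 component(s) with vertex sets [[2, 6], [0, 4, 5], [1, 3, 7]], sizes [2, 3, 3].
The number of connected components (and the multiset of component sizes) is an isomorphism invariant — an isomorphism maps each component of G1 bijectively onto a component of G2. Since G1 has 1 component(s) and G2 has 3, they cannot be isomorphic.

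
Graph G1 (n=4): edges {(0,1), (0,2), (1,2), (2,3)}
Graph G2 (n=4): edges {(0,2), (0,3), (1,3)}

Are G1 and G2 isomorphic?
No, not isomorphic

The graphs are NOT isomorphic.

Degrees in G1: deg(0)=2, deg(1)=2, deg(2)=3, deg(3)=1.
Sorted degree sequence of G1: [3, 2, 2, 1].
Degrees in G2: deg(0)=2, deg(1)=1, deg(2)=1, deg(3)=2.
Sorted degree sequence of G2: [2, 2, 1, 1].
The (sorted) degree sequence is an isomorphism invariant, so since G1 and G2 have different degree sequences they cannot be isomorphic.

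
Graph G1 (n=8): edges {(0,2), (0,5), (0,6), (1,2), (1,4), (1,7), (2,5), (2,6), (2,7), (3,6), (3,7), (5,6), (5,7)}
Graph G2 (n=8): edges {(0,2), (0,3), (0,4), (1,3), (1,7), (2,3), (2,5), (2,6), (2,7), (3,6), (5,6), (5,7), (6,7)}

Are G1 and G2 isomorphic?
Yes, isomorphic

The graphs are isomorphic.
One valid mapping φ: V(G1) → V(G2): 0→5, 1→0, 2→2, 3→1, 4→4, 5→6, 6→7, 7→3

Verify φ preserves adjacency — for each edge of G1, its image is an edge of G2:
  (0,2) → (φ(0),φ(2)) = (2,5) ∈ E(G2) ✓
  (0,5) → (φ(0),φ(5)) = (5,6) ∈ E(G2) ✓
  (0,6) → (φ(0),φ(6)) = (5,7) ∈ E(G2) ✓
  (1,2) → (φ(1),φ(2)) = (0,2) ∈ E(G2) ✓
  (1,4) → (φ(1),φ(4)) = (0,4) ∈ E(G2) ✓
  (1,7) → (φ(1),φ(7)) = (0,3) ∈ E(G2) ✓
  (2,5) → (φ(2),φ(5)) = (2,6) ∈ E(G2) ✓
  (2,6) → (φ(2),φ(6)) = (2,7) ∈ E(G2) ✓
  (2,7) → (φ(2),φ(7)) = (2,3) ∈ E(G2) ✓
  (3,6) → (φ(3),φ(6)) = (1,7) ∈ E(G2) ✓
  (3,7) → (φ(3),φ(7)) = (1,3) ∈ E(G2) ✓
  (5,6) → (φ(5),φ(6)) = (6,7) ∈ E(G2) ✓
  (5,7) → (φ(5),φ(7)) = (3,6) ∈ E(G2) ✓
All 13 edges of G1 map to edges of G2, and |E(G1)| = |E(G2)| = 13, so φ is a bijection on edges as well as vertices. Hence G1 ≅ G2.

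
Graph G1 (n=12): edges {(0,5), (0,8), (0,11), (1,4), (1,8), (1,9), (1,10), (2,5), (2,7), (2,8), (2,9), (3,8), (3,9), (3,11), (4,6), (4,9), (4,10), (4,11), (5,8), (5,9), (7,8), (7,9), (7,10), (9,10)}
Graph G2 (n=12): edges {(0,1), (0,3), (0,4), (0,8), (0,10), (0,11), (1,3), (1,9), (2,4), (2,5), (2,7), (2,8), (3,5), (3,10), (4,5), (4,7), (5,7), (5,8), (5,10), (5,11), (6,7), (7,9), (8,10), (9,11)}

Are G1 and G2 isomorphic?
Yes, isomorphic

The graphs are isomorphic.
One valid mapping φ: V(G1) → V(G2): 0→1, 1→4, 2→10, 3→11, 4→7, 5→3, 6→6, 7→8, 8→0, 9→5, 10→2, 11→9

Verify φ preserves adjacency — for each edge of G1, its image is an edge of G2:
  (0,5) → (φ(0),φ(5)) = (1,3) ∈ E(G2) ✓
  (0,8) → (φ(0),φ(8)) = (0,1) ∈ E(G2) ✓
  (0,11) → (φ(0),φ(11)) = (1,9) ∈ E(G2) ✓
  (1,4) → (φ(1),φ(4)) = (4,7) ∈ E(G2) ✓
  (1,8) → (φ(1),φ(8)) = (0,4) ∈ E(G2) ✓
  (1,9) → (φ(1),φ(9)) = (4,5) ∈ E(G2) ✓
  (1,10) → (φ(1),φ(10)) = (2,4) ∈ E(G2) ✓
  (2,5) → (φ(2),φ(5)) = (3,10) ∈ E(G2) ✓
  (2,7) → (φ(2),φ(7)) = (8,10) ∈ E(G2) ✓
  (2,8) → (φ(2),φ(8)) = (0,10) ∈ E(G2) ✓
  (2,9) → (φ(2),φ(9)) = (5,10) ∈ E(G2) ✓
  (3,8) → (φ(3),φ(8)) = (0,11) ∈ E(G2) ✓
  (3,9) → (φ(3),φ(9)) = (5,11) ∈ E(G2) ✓
  (3,11) → (φ(3),φ(11)) = (9,11) ∈ E(G2) ✓
  (4,6) → (φ(4),φ(6)) = (6,7) ∈ E(G2) ✓
  (4,9) → (φ(4),φ(9)) = (5,7) ∈ E(G2) ✓
  (4,10) → (φ(4),φ(10)) = (2,7) ∈ E(G2) ✓
  (4,11) → (φ(4),φ(11)) = (7,9) ∈ E(G2) ✓
  (5,8) → (φ(5),φ(8)) = (0,3) ∈ E(G2) ✓
  (5,9) → (φ(5),φ(9)) = (3,5) ∈ E(G2) ✓
  (7,8) → (φ(7),φ(8)) = (0,8) ∈ E(G2) ✓
  (7,9) → (φ(7),φ(9)) = (5,8) ∈ E(G2) ✓
  (7,10) → (φ(7),φ(10)) = (2,8) ∈ E(G2) ✓
  (9,10) → (φ(9),φ(10)) = (2,5) ∈ E(G2) ✓
All 24 edges of G1 map to edges of G2, and |E(G1)| = |E(G2)| = 24, so φ is a bijection on edges as well as vertices. Hence G1 ≅ G2.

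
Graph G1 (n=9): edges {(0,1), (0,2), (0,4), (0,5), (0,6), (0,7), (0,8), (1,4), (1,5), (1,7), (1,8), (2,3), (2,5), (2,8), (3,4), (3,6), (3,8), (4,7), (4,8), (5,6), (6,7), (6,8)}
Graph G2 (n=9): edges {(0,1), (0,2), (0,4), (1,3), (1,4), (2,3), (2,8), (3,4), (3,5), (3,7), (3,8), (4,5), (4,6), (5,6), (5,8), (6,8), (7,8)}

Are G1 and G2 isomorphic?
No, not isomorphic

The graphs are NOT isomorphic.

Counting triangles (3-cliques): G1 has 16, G2 has 8.
Triangle count is an isomorphism invariant, so differing triangle counts rule out isomorphism.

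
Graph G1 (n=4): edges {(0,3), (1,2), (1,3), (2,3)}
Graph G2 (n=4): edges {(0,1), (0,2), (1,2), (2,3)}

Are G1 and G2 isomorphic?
Yes, isomorphic

The graphs are isomorphic.
One valid mapping φ: V(G1) → V(G2): 0→3, 1→0, 2→1, 3→2

Verify φ preserves adjacency — for each edge of G1, its image is an edge of G2:
  (0,3) → (φ(0),φ(3)) = (2,3) ∈ E(G2) ✓
  (1,2) → (φ(1),φ(2)) = (0,1) ∈ E(G2) ✓
  (1,3) → (φ(1),φ(3)) = (0,2) ∈ E(G2) ✓
  (2,3) → (φ(2),φ(3)) = (1,2) ∈ E(G2) ✓
All 4 edges of G1 map to edges of G2, and |E(G1)| = |E(G2)| = 4, so φ is a bijection on edges as well as vertices. Hence G1 ≅ G2.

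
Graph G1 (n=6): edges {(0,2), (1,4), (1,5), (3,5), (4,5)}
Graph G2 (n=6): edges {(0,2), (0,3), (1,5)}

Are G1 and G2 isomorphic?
No, not isomorphic

The graphs are NOT isomorphic.

Connected components of G1: 2 component(s) with vertex sets [[0, 2], [1, 3, 4, 5]], sizes [2, 4].
Connected components of G2: 3 component(s) with vertex sets [[4], [1, 5], [0, 2, 3]], sizes [1, 2, 3].
The number of connected components (and the multiset of component sizes) is an isomorphism invariant — an isomorphism maps each component of G1 bijectively onto a component of G2. Since G1 has 2 component(s) and G2 has 3, they cannot be isomorphic.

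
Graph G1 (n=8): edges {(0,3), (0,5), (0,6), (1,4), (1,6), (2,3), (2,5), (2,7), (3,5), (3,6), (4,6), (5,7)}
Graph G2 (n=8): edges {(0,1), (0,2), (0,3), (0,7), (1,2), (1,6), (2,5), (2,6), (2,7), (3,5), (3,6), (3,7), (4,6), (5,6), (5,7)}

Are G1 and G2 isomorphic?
No, not isomorphic

The graphs are NOT isomorphic.

Degrees in G1: deg(0)=3, deg(1)=2, deg(2)=3, deg(3)=4, deg(4)=2, deg(5)=4, deg(6)=4, deg(7)=2.
Sorted degree sequence of G1: [4, 4, 4, 3, 3, 2, 2, 2].
Degrees in G2: deg(0)=4, deg(1)=3, deg(2)=5, deg(3)=4, deg(4)=1, deg(5)=4, deg(6)=5, deg(7)=4.
Sorted degree sequence of G2: [5, 5, 4, 4, 4, 4, 3, 1].
The (sorted) degree sequence is an isomorphism invariant, so since G1 and G2 have different degree sequences they cannot be isomorphic.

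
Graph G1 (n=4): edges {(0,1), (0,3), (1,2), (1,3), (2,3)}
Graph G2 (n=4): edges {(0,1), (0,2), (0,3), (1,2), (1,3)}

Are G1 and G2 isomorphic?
Yes, isomorphic

The graphs are isomorphic.
One valid mapping φ: V(G1) → V(G2): 0→2, 1→0, 2→3, 3→1

Verify φ preserves adjacency — for each edge of G1, its image is an edge of G2:
  (0,1) → (φ(0),φ(1)) = (0,2) ∈ E(G2) ✓
  (0,3) → (φ(0),φ(3)) = (1,2) ∈ E(G2) ✓
  (1,2) → (φ(1),φ(2)) = (0,3) ∈ E(G2) ✓
  (1,3) → (φ(1),φ(3)) = (0,1) ∈ E(G2) ✓
  (2,3) → (φ(2),φ(3)) = (1,3) ∈ E(G2) ✓
All 5 edges of G1 map to edges of G2, and |E(G1)| = |E(G2)| = 5, so φ is a bijection on edges as well as vertices. Hence G1 ≅ G2.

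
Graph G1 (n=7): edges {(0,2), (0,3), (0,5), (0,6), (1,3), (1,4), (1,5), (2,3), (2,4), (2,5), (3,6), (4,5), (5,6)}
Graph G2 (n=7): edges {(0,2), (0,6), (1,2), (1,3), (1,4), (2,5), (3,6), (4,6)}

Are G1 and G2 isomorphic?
No, not isomorphic

The graphs are NOT isomorphic.

Counting triangles (3-cliques): G1 has 6, G2 has 0.
Triangle count is an isomorphism invariant, so differing triangle counts rule out isomorphism.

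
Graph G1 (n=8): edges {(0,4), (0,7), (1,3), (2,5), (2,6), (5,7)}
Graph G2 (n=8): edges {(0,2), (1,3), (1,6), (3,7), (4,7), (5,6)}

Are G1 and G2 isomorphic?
Yes, isomorphic

The graphs are isomorphic.
One valid mapping φ: V(G1) → V(G2): 0→6, 1→2, 2→7, 3→0, 4→5, 5→3, 6→4, 7→1

Verify φ preserves adjacency — for each edge of G1, its image is an edge of G2:
  (0,4) → (φ(0),φ(4)) = (5,6) ∈ E(G2) ✓
  (0,7) → (φ(0),φ(7)) = (1,6) ∈ E(G2) ✓
  (1,3) → (φ(1),φ(3)) = (0,2) ∈ E(G2) ✓
  (2,5) → (φ(2),φ(5)) = (3,7) ∈ E(G2) ✓
  (2,6) → (φ(2),φ(6)) = (4,7) ∈ E(G2) ✓
  (5,7) → (φ(5),φ(7)) = (1,3) ∈ E(G2) ✓
All 6 edges of G1 map to edges of G2, and |E(G1)| = |E(G2)| = 6, so φ is a bijection on edges as well as vertices. Hence G1 ≅ G2.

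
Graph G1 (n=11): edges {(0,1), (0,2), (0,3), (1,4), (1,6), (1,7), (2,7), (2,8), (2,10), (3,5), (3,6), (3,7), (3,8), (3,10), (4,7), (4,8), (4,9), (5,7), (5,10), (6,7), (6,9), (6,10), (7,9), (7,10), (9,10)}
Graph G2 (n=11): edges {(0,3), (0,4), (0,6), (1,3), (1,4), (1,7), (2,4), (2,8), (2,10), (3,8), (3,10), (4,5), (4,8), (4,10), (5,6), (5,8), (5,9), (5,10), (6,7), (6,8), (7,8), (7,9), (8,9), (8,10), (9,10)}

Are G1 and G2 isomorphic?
Yes, isomorphic

The graphs are isomorphic.
One valid mapping φ: V(G1) → V(G2): 0→0, 1→6, 2→3, 3→4, 4→7, 5→2, 6→5, 7→8, 8→1, 9→9, 10→10

Verify φ preserves adjacency — for each edge of G1, its image is an edge of G2:
  (0,1) → (φ(0),φ(1)) = (0,6) ∈ E(G2) ✓
  (0,2) → (φ(0),φ(2)) = (0,3) ∈ E(G2) ✓
  (0,3) → (φ(0),φ(3)) = (0,4) ∈ E(G2) ✓
  (1,4) → (φ(1),φ(4)) = (6,7) ∈ E(G2) ✓
  (1,6) → (φ(1),φ(6)) = (5,6) ∈ E(G2) ✓
  (1,7) → (φ(1),φ(7)) = (6,8) ∈ E(G2) ✓
  (2,7) → (φ(2),φ(7)) = (3,8) ∈ E(G2) ✓
  (2,8) → (φ(2),φ(8)) = (1,3) ∈ E(G2) ✓
  (2,10) → (φ(2),φ(10)) = (3,10) ∈ E(G2) ✓
  (3,5) → (φ(3),φ(5)) = (2,4) ∈ E(G2) ✓
  (3,6) → (φ(3),φ(6)) = (4,5) ∈ E(G2) ✓
  (3,7) → (φ(3),φ(7)) = (4,8) ∈ E(G2) ✓
  (3,8) → (φ(3),φ(8)) = (1,4) ∈ E(G2) ✓
  (3,10) → (φ(3),φ(10)) = (4,10) ∈ E(G2) ✓
  (4,7) → (φ(4),φ(7)) = (7,8) ∈ E(G2) ✓
  (4,8) → (φ(4),φ(8)) = (1,7) ∈ E(G2) ✓
  (4,9) → (φ(4),φ(9)) = (7,9) ∈ E(G2) ✓
  (5,7) → (φ(5),φ(7)) = (2,8) ∈ E(G2) ✓
  (5,10) → (φ(5),φ(10)) = (2,10) ∈ E(G2) ✓
  (6,7) → (φ(6),φ(7)) = (5,8) ∈ E(G2) ✓
  (6,9) → (φ(6),φ(9)) = (5,9) ∈ E(G2) ✓
  (6,10) → (φ(6),φ(10)) = (5,10) ∈ E(G2) ✓
  (7,9) → (φ(7),φ(9)) = (8,9) ∈ E(G2) ✓
  (7,10) → (φ(7),φ(10)) = (8,10) ∈ E(G2) ✓
  (9,10) → (φ(9),φ(10)) = (9,10) ∈ E(G2) ✓
All 25 edges of G1 map to edges of G2, and |E(G1)| = |E(G2)| = 25, so φ is a bijection on edges as well as vertices. Hence G1 ≅ G2.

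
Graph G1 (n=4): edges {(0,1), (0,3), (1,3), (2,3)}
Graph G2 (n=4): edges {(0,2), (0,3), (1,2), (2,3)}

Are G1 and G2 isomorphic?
Yes, isomorphic

The graphs are isomorphic.
One valid mapping φ: V(G1) → V(G2): 0→3, 1→0, 2→1, 3→2

Verify φ preserves adjacency — for each edge of G1, its image is an edge of G2:
  (0,1) → (φ(0),φ(1)) = (0,3) ∈ E(G2) ✓
  (0,3) → (φ(0),φ(3)) = (2,3) ∈ E(G2) ✓
  (1,3) → (φ(1),φ(3)) = (0,2) ∈ E(G2) ✓
  (2,3) → (φ(2),φ(3)) = (1,2) ∈ E(G2) ✓
All 4 edges of G1 map to edges of G2, and |E(G1)| = |E(G2)| = 4, so φ is a bijection on edges as well as vertices. Hence G1 ≅ G2.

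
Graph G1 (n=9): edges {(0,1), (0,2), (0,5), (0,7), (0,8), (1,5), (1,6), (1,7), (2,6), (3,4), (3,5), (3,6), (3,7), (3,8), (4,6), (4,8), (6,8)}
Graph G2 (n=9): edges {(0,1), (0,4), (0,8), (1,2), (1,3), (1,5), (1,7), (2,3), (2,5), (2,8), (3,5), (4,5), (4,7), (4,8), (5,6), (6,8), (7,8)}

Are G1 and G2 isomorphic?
Yes, isomorphic

The graphs are isomorphic.
One valid mapping φ: V(G1) → V(G2): 0→8, 1→4, 2→6, 3→1, 4→3, 5→7, 6→5, 7→0, 8→2

Verify φ preserves adjacency — for each edge of G1, its image is an edge of G2:
  (0,1) → (φ(0),φ(1)) = (4,8) ∈ E(G2) ✓
  (0,2) → (φ(0),φ(2)) = (6,8) ∈ E(G2) ✓
  (0,5) → (φ(0),φ(5)) = (7,8) ∈ E(G2) ✓
  (0,7) → (φ(0),φ(7)) = (0,8) ∈ E(G2) ✓
  (0,8) → (φ(0),φ(8)) = (2,8) ∈ E(G2) ✓
  (1,5) → (φ(1),φ(5)) = (4,7) ∈ E(G2) ✓
  (1,6) → (φ(1),φ(6)) = (4,5) ∈ E(G2) ✓
  (1,7) → (φ(1),φ(7)) = (0,4) ∈ E(G2) ✓
  (2,6) → (φ(2),φ(6)) = (5,6) ∈ E(G2) ✓
  (3,4) → (φ(3),φ(4)) = (1,3) ∈ E(G2) ✓
  (3,5) → (φ(3),φ(5)) = (1,7) ∈ E(G2) ✓
  (3,6) → (φ(3),φ(6)) = (1,5) ∈ E(G2) ✓
  (3,7) → (φ(3),φ(7)) = (0,1) ∈ E(G2) ✓
  (3,8) → (φ(3),φ(8)) = (1,2) ∈ E(G2) ✓
  (4,6) → (φ(4),φ(6)) = (3,5) ∈ E(G2) ✓
  (4,8) → (φ(4),φ(8)) = (2,3) ∈ E(G2) ✓
  (6,8) → (φ(6),φ(8)) = (2,5) ∈ E(G2) ✓
All 17 edges of G1 map to edges of G2, and |E(G1)| = |E(G2)| = 17, so φ is a bijection on edges as well as vertices. Hence G1 ≅ G2.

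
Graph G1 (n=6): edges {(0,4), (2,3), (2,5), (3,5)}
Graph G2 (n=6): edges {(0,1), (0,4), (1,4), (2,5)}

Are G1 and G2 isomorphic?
Yes, isomorphic

The graphs are isomorphic.
One valid mapping φ: V(G1) → V(G2): 0→5, 1→3, 2→4, 3→0, 4→2, 5→1

Verify φ preserves adjacency — for each edge of G1, its image is an edge of G2:
  (0,4) → (φ(0),φ(4)) = (2,5) ∈ E(G2) ✓
  (2,3) → (φ(2),φ(3)) = (0,4) ∈ E(G2) ✓
  (2,5) → (φ(2),φ(5)) = (1,4) ∈ E(G2) ✓
  (3,5) → (φ(3),φ(5)) = (0,1) ∈ E(G2) ✓
All 4 edges of G1 map to edges of G2, and |E(G1)| = |E(G2)| = 4, so φ is a bijection on edges as well as vertices. Hence G1 ≅ G2.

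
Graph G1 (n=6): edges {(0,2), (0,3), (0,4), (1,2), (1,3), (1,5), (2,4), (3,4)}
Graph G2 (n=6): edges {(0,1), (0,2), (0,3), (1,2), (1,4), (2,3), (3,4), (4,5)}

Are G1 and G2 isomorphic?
Yes, isomorphic

The graphs are isomorphic.
One valid mapping φ: V(G1) → V(G2): 0→0, 1→4, 2→3, 3→1, 4→2, 5→5

Verify φ preserves adjacency — for each edge of G1, its image is an edge of G2:
  (0,2) → (φ(0),φ(2)) = (0,3) ∈ E(G2) ✓
  (0,3) → (φ(0),φ(3)) = (0,1) ∈ E(G2) ✓
  (0,4) → (φ(0),φ(4)) = (0,2) ∈ E(G2) ✓
  (1,2) → (φ(1),φ(2)) = (3,4) ∈ E(G2) ✓
  (1,3) → (φ(1),φ(3)) = (1,4) ∈ E(G2) ✓
  (1,5) → (φ(1),φ(5)) = (4,5) ∈ E(G2) ✓
  (2,4) → (φ(2),φ(4)) = (2,3) ∈ E(G2) ✓
  (3,4) → (φ(3),φ(4)) = (1,2) ∈ E(G2) ✓
All 8 edges of G1 map to edges of G2, and |E(G1)| = |E(G2)| = 8, so φ is a bijection on edges as well as vertices. Hence G1 ≅ G2.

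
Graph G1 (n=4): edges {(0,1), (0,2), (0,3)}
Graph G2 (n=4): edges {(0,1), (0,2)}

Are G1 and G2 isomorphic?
No, not isomorphic

The graphs are NOT isomorphic.

Counting edges: G1 has 3 edge(s); G2 has 2 edge(s).
Edge count is an isomorphism invariant (a bijection on vertices induces a bijection on edges), so differing edge counts rule out isomorphism.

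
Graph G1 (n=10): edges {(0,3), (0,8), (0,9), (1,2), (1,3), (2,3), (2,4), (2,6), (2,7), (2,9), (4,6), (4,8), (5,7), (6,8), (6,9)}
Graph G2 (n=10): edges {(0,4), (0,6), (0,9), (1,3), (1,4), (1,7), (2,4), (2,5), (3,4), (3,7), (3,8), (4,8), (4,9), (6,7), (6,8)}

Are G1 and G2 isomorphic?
Yes, isomorphic

The graphs are isomorphic.
One valid mapping φ: V(G1) → V(G2): 0→6, 1→9, 2→4, 3→0, 4→1, 5→5, 6→3, 7→2, 8→7, 9→8

Verify φ preserves adjacency — for each edge of G1, its image is an edge of G2:
  (0,3) → (φ(0),φ(3)) = (0,6) ∈ E(G2) ✓
  (0,8) → (φ(0),φ(8)) = (6,7) ∈ E(G2) ✓
  (0,9) → (φ(0),φ(9)) = (6,8) ∈ E(G2) ✓
  (1,2) → (φ(1),φ(2)) = (4,9) ∈ E(G2) ✓
  (1,3) → (φ(1),φ(3)) = (0,9) ∈ E(G2) ✓
  (2,3) → (φ(2),φ(3)) = (0,4) ∈ E(G2) ✓
  (2,4) → (φ(2),φ(4)) = (1,4) ∈ E(G2) ✓
  (2,6) → (φ(2),φ(6)) = (3,4) ∈ E(G2) ✓
  (2,7) → (φ(2),φ(7)) = (2,4) ∈ E(G2) ✓
  (2,9) → (φ(2),φ(9)) = (4,8) ∈ E(G2) ✓
  (4,6) → (φ(4),φ(6)) = (1,3) ∈ E(G2) ✓
  (4,8) → (φ(4),φ(8)) = (1,7) ∈ E(G2) ✓
  (5,7) → (φ(5),φ(7)) = (2,5) ∈ E(G2) ✓
  (6,8) → (φ(6),φ(8)) = (3,7) ∈ E(G2) ✓
  (6,9) → (φ(6),φ(9)) = (3,8) ∈ E(G2) ✓
All 15 edges of G1 map to edges of G2, and |E(G1)| = |E(G2)| = 15, so φ is a bijection on edges as well as vertices. Hence G1 ≅ G2.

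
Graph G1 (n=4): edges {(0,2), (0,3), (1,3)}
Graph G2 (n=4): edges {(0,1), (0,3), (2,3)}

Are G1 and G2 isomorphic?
Yes, isomorphic

The graphs are isomorphic.
One valid mapping φ: V(G1) → V(G2): 0→0, 1→2, 2→1, 3→3

Verify φ preserves adjacency — for each edge of G1, its image is an edge of G2:
  (0,2) → (φ(0),φ(2)) = (0,1) ∈ E(G2) ✓
  (0,3) → (φ(0),φ(3)) = (0,3) ∈ E(G2) ✓
  (1,3) → (φ(1),φ(3)) = (2,3) ∈ E(G2) ✓
All 3 edges of G1 map to edges of G2, and |E(G1)| = |E(G2)| = 3, so φ is a bijection on edges as well as vertices. Hence G1 ≅ G2.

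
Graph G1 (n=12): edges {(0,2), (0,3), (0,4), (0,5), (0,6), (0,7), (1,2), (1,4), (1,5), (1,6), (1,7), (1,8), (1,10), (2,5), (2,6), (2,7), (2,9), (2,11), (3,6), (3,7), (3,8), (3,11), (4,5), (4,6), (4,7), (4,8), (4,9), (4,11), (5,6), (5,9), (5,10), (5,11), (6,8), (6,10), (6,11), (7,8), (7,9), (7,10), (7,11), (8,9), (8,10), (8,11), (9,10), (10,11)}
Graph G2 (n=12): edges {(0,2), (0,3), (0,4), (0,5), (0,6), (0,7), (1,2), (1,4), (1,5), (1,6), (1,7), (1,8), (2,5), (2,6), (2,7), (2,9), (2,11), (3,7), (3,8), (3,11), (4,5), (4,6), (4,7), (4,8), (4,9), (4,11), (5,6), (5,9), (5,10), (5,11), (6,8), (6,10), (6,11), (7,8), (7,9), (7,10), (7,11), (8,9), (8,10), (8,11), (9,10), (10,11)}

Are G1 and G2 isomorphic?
No, not isomorphic

The graphs are NOT isomorphic.

Counting edges: G1 has 44 edge(s); G2 has 42 edge(s).
Edge count is an isomorphism invariant (a bijection on vertices induces a bijection on edges), so differing edge counts rule out isomorphism.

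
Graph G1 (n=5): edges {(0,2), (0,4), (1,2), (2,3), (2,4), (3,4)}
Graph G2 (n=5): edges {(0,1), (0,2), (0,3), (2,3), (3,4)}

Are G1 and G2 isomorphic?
No, not isomorphic

The graphs are NOT isomorphic.

Counting triangles (3-cliques): G1 has 2, G2 has 1.
Triangle count is an isomorphism invariant, so differing triangle counts rule out isomorphism.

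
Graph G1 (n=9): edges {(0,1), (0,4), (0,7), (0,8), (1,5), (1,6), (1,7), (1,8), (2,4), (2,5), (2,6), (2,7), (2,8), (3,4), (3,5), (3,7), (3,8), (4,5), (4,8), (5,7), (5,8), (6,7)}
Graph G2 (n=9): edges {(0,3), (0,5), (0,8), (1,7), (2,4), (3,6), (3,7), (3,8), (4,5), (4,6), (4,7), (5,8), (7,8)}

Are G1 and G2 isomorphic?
No, not isomorphic

The graphs are NOT isomorphic.

Counting triangles (3-cliques): G1 has 16, G2 has 3.
Triangle count is an isomorphism invariant, so differing triangle counts rule out isomorphism.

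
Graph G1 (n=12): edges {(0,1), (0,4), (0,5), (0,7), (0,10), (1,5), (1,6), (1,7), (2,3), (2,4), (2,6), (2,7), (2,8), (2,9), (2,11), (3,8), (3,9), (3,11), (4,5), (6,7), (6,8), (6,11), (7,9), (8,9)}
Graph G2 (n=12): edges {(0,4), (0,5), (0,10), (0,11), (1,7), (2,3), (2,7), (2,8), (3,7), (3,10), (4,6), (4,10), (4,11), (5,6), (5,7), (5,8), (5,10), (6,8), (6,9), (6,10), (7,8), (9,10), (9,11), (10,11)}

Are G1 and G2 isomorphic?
Yes, isomorphic

The graphs are isomorphic.
One valid mapping φ: V(G1) → V(G2): 0→7, 1→8, 2→10, 3→11, 4→3, 5→2, 6→6, 7→5, 8→4, 9→0, 10→1, 11→9

Verify φ preserves adjacency — for each edge of G1, its image is an edge of G2:
  (0,1) → (φ(0),φ(1)) = (7,8) ∈ E(G2) ✓
  (0,4) → (φ(0),φ(4)) = (3,7) ∈ E(G2) ✓
  (0,5) → (φ(0),φ(5)) = (2,7) ∈ E(G2) ✓
  (0,7) → (φ(0),φ(7)) = (5,7) ∈ E(G2) ✓
  (0,10) → (φ(0),φ(10)) = (1,7) ∈ E(G2) ✓
  (1,5) → (φ(1),φ(5)) = (2,8) ∈ E(G2) ✓
  (1,6) → (φ(1),φ(6)) = (6,8) ∈ E(G2) ✓
  (1,7) → (φ(1),φ(7)) = (5,8) ∈ E(G2) ✓
  (2,3) → (φ(2),φ(3)) = (10,11) ∈ E(G2) ✓
  (2,4) → (φ(2),φ(4)) = (3,10) ∈ E(G2) ✓
  (2,6) → (φ(2),φ(6)) = (6,10) ∈ E(G2) ✓
  (2,7) → (φ(2),φ(7)) = (5,10) ∈ E(G2) ✓
  (2,8) → (φ(2),φ(8)) = (4,10) ∈ E(G2) ✓
  (2,9) → (φ(2),φ(9)) = (0,10) ∈ E(G2) ✓
  (2,11) → (φ(2),φ(11)) = (9,10) ∈ E(G2) ✓
  (3,8) → (φ(3),φ(8)) = (4,11) ∈ E(G2) ✓
  (3,9) → (φ(3),φ(9)) = (0,11) ∈ E(G2) ✓
  (3,11) → (φ(3),φ(11)) = (9,11) ∈ E(G2) ✓
  (4,5) → (φ(4),φ(5)) = (2,3) ∈ E(G2) ✓
  (6,7) → (φ(6),φ(7)) = (5,6) ∈ E(G2) ✓
  (6,8) → (φ(6),φ(8)) = (4,6) ∈ E(G2) ✓
  (6,11) → (φ(6),φ(11)) = (6,9) ∈ E(G2) ✓
  (7,9) → (φ(7),φ(9)) = (0,5) ∈ E(G2) ✓
  (8,9) → (φ(8),φ(9)) = (0,4) ∈ E(G2) ✓
All 24 edges of G1 map to edges of G2, and |E(G1)| = |E(G2)| = 24, so φ is a bijection on edges as well as vertices. Hence G1 ≅ G2.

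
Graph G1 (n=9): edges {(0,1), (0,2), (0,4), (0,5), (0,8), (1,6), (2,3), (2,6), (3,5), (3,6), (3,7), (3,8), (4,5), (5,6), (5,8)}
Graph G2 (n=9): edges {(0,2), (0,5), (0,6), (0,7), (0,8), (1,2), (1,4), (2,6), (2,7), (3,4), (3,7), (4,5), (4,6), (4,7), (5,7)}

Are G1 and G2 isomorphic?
Yes, isomorphic

The graphs are isomorphic.
One valid mapping φ: V(G1) → V(G2): 0→4, 1→1, 2→6, 3→0, 4→3, 5→7, 6→2, 7→8, 8→5

Verify φ preserves adjacency — for each edge of G1, its image is an edge of G2:
  (0,1) → (φ(0),φ(1)) = (1,4) ∈ E(G2) ✓
  (0,2) → (φ(0),φ(2)) = (4,6) ∈ E(G2) ✓
  (0,4) → (φ(0),φ(4)) = (3,4) ∈ E(G2) ✓
  (0,5) → (φ(0),φ(5)) = (4,7) ∈ E(G2) ✓
  (0,8) → (φ(0),φ(8)) = (4,5) ∈ E(G2) ✓
  (1,6) → (φ(1),φ(6)) = (1,2) ∈ E(G2) ✓
  (2,3) → (φ(2),φ(3)) = (0,6) ∈ E(G2) ✓
  (2,6) → (φ(2),φ(6)) = (2,6) ∈ E(G2) ✓
  (3,5) → (φ(3),φ(5)) = (0,7) ∈ E(G2) ✓
  (3,6) → (φ(3),φ(6)) = (0,2) ∈ E(G2) ✓
  (3,7) → (φ(3),φ(7)) = (0,8) ∈ E(G2) ✓
  (3,8) → (φ(3),φ(8)) = (0,5) ∈ E(G2) ✓
  (4,5) → (φ(4),φ(5)) = (3,7) ∈ E(G2) ✓
  (5,6) → (φ(5),φ(6)) = (2,7) ∈ E(G2) ✓
  (5,8) → (φ(5),φ(8)) = (5,7) ∈ E(G2) ✓
All 15 edges of G1 map to edges of G2, and |E(G1)| = |E(G2)| = 15, so φ is a bijection on edges as well as vertices. Hence G1 ≅ G2.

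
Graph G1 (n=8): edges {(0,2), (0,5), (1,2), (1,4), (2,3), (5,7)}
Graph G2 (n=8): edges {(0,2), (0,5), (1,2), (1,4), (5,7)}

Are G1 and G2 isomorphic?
No, not isomorphic

The graphs are NOT isomorphic.

Counting edges: G1 has 6 edge(s); G2 has 5 edge(s).
Edge count is an isomorphism invariant (a bijection on vertices induces a bijection on edges), so differing edge counts rule out isomorphism.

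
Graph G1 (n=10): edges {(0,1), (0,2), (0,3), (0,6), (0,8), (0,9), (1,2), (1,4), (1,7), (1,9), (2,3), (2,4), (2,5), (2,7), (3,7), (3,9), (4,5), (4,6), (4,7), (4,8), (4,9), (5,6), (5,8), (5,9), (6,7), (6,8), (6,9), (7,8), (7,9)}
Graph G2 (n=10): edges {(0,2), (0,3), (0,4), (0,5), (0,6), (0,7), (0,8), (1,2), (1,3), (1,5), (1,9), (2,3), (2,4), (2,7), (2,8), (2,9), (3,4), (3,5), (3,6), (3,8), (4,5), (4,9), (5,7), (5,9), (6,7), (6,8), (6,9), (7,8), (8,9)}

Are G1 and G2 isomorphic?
Yes, isomorphic

The graphs are isomorphic.
One valid mapping φ: V(G1) → V(G2): 0→9, 1→4, 2→5, 3→1, 4→0, 5→7, 6→8, 7→3, 8→6, 9→2

Verify φ preserves adjacency — for each edge of G1, its image is an edge of G2:
  (0,1) → (φ(0),φ(1)) = (4,9) ∈ E(G2) ✓
  (0,2) → (φ(0),φ(2)) = (5,9) ∈ E(G2) ✓
  (0,3) → (φ(0),φ(3)) = (1,9) ∈ E(G2) ✓
  (0,6) → (φ(0),φ(6)) = (8,9) ∈ E(G2) ✓
  (0,8) → (φ(0),φ(8)) = (6,9) ∈ E(G2) ✓
  (0,9) → (φ(0),φ(9)) = (2,9) ∈ E(G2) ✓
  (1,2) → (φ(1),φ(2)) = (4,5) ∈ E(G2) ✓
  (1,4) → (φ(1),φ(4)) = (0,4) ∈ E(G2) ✓
  (1,7) → (φ(1),φ(7)) = (3,4) ∈ E(G2) ✓
  (1,9) → (φ(1),φ(9)) = (2,4) ∈ E(G2) ✓
  (2,3) → (φ(2),φ(3)) = (1,5) ∈ E(G2) ✓
  (2,4) → (φ(2),φ(4)) = (0,5) ∈ E(G2) ✓
  (2,5) → (φ(2),φ(5)) = (5,7) ∈ E(G2) ✓
  (2,7) → (φ(2),φ(7)) = (3,5) ∈ E(G2) ✓
  (3,7) → (φ(3),φ(7)) = (1,3) ∈ E(G2) ✓
  (3,9) → (φ(3),φ(9)) = (1,2) ∈ E(G2) ✓
  (4,5) → (φ(4),φ(5)) = (0,7) ∈ E(G2) ✓
  (4,6) → (φ(4),φ(6)) = (0,8) ∈ E(G2) ✓
  (4,7) → (φ(4),φ(7)) = (0,3) ∈ E(G2) ✓
  (4,8) → (φ(4),φ(8)) = (0,6) ∈ E(G2) ✓
  (4,9) → (φ(4),φ(9)) = (0,2) ∈ E(G2) ✓
  (5,6) → (φ(5),φ(6)) = (7,8) ∈ E(G2) ✓
  (5,8) → (φ(5),φ(8)) = (6,7) ∈ E(G2) ✓
  (5,9) → (φ(5),φ(9)) = (2,7) ∈ E(G2) ✓
  (6,7) → (φ(6),φ(7)) = (3,8) ∈ E(G2) ✓
  (6,8) → (φ(6),φ(8)) = (6,8) ∈ E(G2) ✓
  (6,9) → (φ(6),φ(9)) = (2,8) ∈ E(G2) ✓
  (7,8) → (φ(7),φ(8)) = (3,6) ∈ E(G2) ✓
  (7,9) → (φ(7),φ(9)) = (2,3) ∈ E(G2) ✓
All 29 edges of G1 map to edges of G2, and |E(G1)| = |E(G2)| = 29, so φ is a bijection on edges as well as vertices. Hence G1 ≅ G2.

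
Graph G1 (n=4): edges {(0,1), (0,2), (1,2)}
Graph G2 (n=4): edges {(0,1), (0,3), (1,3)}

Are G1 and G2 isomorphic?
Yes, isomorphic

The graphs are isomorphic.
One valid mapping φ: V(G1) → V(G2): 0→0, 1→1, 2→3, 3→2

Verify φ preserves adjacency — for each edge of G1, its image is an edge of G2:
  (0,1) → (φ(0),φ(1)) = (0,1) ∈ E(G2) ✓
  (0,2) → (φ(0),φ(2)) = (0,3) ∈ E(G2) ✓
  (1,2) → (φ(1),φ(2)) = (1,3) ∈ E(G2) ✓
All 3 edges of G1 map to edges of G2, and |E(G1)| = |E(G2)| = 3, so φ is a bijection on edges as well as vertices. Hence G1 ≅ G2.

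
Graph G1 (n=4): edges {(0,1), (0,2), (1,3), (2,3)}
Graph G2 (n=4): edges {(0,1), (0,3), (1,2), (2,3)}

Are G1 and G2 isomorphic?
Yes, isomorphic

The graphs are isomorphic.
One valid mapping φ: V(G1) → V(G2): 0→1, 1→2, 2→0, 3→3

Verify φ preserves adjacency — for each edge of G1, its image is an edge of G2:
  (0,1) → (φ(0),φ(1)) = (1,2) ∈ E(G2) ✓
  (0,2) → (φ(0),φ(2)) = (0,1) ∈ E(G2) ✓
  (1,3) → (φ(1),φ(3)) = (2,3) ∈ E(G2) ✓
  (2,3) → (φ(2),φ(3)) = (0,3) ∈ E(G2) ✓
All 4 edges of G1 map to edges of G2, and |E(G1)| = |E(G2)| = 4, so φ is a bijection on edges as well as vertices. Hence G1 ≅ G2.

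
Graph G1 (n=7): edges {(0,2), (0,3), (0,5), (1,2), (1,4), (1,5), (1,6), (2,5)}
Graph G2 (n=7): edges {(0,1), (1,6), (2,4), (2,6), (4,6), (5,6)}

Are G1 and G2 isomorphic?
No, not isomorphic

The graphs are NOT isomorphic.

Connected components of G1: 1 component(s) with vertex sets [[0, 1, 2, 3, 4, 5, 6]], sizes [7].
Connected components of G2: 2 component(s) with vertex sets [[3], [0, 1, 2, 4, 5, 6]], sizes [1, 6].
The number of connected components (and the multiset of component sizes) is an isomorphism invariant — an isomorphism maps each component of G1 bijectively onto a component of G2. Since G1 has 1 component(s) and G2 has 2, they cannot be isomorphic.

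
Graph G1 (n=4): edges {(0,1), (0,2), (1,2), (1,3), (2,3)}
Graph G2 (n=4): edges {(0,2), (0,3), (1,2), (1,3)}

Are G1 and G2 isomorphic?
No, not isomorphic

The graphs are NOT isomorphic.

Degrees in G1: deg(0)=2, deg(1)=3, deg(2)=3, deg(3)=2.
Sorted degree sequence of G1: [3, 3, 2, 2].
Degrees in G2: deg(0)=2, deg(1)=2, deg(2)=2, deg(3)=2.
Sorted degree sequence of G2: [2, 2, 2, 2].
The (sorted) degree sequence is an isomorphism invariant, so since G1 and G2 have different degree sequences they cannot be isomorphic.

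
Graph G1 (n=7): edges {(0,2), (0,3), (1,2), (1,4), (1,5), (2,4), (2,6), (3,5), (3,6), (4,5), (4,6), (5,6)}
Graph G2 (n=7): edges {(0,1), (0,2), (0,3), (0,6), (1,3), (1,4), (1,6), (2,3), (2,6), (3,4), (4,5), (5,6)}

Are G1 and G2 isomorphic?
Yes, isomorphic

The graphs are isomorphic.
One valid mapping φ: V(G1) → V(G2): 0→5, 1→2, 2→6, 3→4, 4→0, 5→3, 6→1

Verify φ preserves adjacency — for each edge of G1, its image is an edge of G2:
  (0,2) → (φ(0),φ(2)) = (5,6) ∈ E(G2) ✓
  (0,3) → (φ(0),φ(3)) = (4,5) ∈ E(G2) ✓
  (1,2) → (φ(1),φ(2)) = (2,6) ∈ E(G2) ✓
  (1,4) → (φ(1),φ(4)) = (0,2) ∈ E(G2) ✓
  (1,5) → (φ(1),φ(5)) = (2,3) ∈ E(G2) ✓
  (2,4) → (φ(2),φ(4)) = (0,6) ∈ E(G2) ✓
  (2,6) → (φ(2),φ(6)) = (1,6) ∈ E(G2) ✓
  (3,5) → (φ(3),φ(5)) = (3,4) ∈ E(G2) ✓
  (3,6) → (φ(3),φ(6)) = (1,4) ∈ E(G2) ✓
  (4,5) → (φ(4),φ(5)) = (0,3) ∈ E(G2) ✓
  (4,6) → (φ(4),φ(6)) = (0,1) ∈ E(G2) ✓
  (5,6) → (φ(5),φ(6)) = (1,3) ∈ E(G2) ✓
All 12 edges of G1 map to edges of G2, and |E(G1)| = |E(G2)| = 12, so φ is a bijection on edges as well as vertices. Hence G1 ≅ G2.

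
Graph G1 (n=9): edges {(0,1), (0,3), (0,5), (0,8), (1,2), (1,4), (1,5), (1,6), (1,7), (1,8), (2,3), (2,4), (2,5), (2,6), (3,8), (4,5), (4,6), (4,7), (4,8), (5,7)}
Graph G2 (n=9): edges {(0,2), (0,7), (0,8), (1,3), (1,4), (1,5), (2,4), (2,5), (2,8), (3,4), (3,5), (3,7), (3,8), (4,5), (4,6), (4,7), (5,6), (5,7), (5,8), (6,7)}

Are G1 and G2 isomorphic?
Yes, isomorphic

The graphs are isomorphic.
One valid mapping φ: V(G1) → V(G2): 0→8, 1→5, 2→7, 3→0, 4→4, 5→3, 6→6, 7→1, 8→2

Verify φ preserves adjacency — for each edge of G1, its image is an edge of G2:
  (0,1) → (φ(0),φ(1)) = (5,8) ∈ E(G2) ✓
  (0,3) → (φ(0),φ(3)) = (0,8) ∈ E(G2) ✓
  (0,5) → (φ(0),φ(5)) = (3,8) ∈ E(G2) ✓
  (0,8) → (φ(0),φ(8)) = (2,8) ∈ E(G2) ✓
  (1,2) → (φ(1),φ(2)) = (5,7) ∈ E(G2) ✓
  (1,4) → (φ(1),φ(4)) = (4,5) ∈ E(G2) ✓
  (1,5) → (φ(1),φ(5)) = (3,5) ∈ E(G2) ✓
  (1,6) → (φ(1),φ(6)) = (5,6) ∈ E(G2) ✓
  (1,7) → (φ(1),φ(7)) = (1,5) ∈ E(G2) ✓
  (1,8) → (φ(1),φ(8)) = (2,5) ∈ E(G2) ✓
  (2,3) → (φ(2),φ(3)) = (0,7) ∈ E(G2) ✓
  (2,4) → (φ(2),φ(4)) = (4,7) ∈ E(G2) ✓
  (2,5) → (φ(2),φ(5)) = (3,7) ∈ E(G2) ✓
  (2,6) → (φ(2),φ(6)) = (6,7) ∈ E(G2) ✓
  (3,8) → (φ(3),φ(8)) = (0,2) ∈ E(G2) ✓
  (4,5) → (φ(4),φ(5)) = (3,4) ∈ E(G2) ✓
  (4,6) → (φ(4),φ(6)) = (4,6) ∈ E(G2) ✓
  (4,7) → (φ(4),φ(7)) = (1,4) ∈ E(G2) ✓
  (4,8) → (φ(4),φ(8)) = (2,4) ∈ E(G2) ✓
  (5,7) → (φ(5),φ(7)) = (1,3) ∈ E(G2) ✓
All 20 edges of G1 map to edges of G2, and |E(G1)| = |E(G2)| = 20, so φ is a bijection on edges as well as vertices. Hence G1 ≅ G2.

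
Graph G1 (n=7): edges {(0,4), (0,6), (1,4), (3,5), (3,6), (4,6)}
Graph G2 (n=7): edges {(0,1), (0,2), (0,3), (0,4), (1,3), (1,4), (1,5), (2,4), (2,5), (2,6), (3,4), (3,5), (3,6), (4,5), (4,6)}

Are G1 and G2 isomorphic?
No, not isomorphic

The graphs are NOT isomorphic.

Degrees in G1: deg(0)=2, deg(1)=1, deg(2)=0, deg(3)=2, deg(4)=3, deg(5)=1, deg(6)=3.
Sorted degree sequence of G1: [3, 3, 2, 2, 1, 1, 0].
Degrees in G2: deg(0)=4, deg(1)=4, deg(2)=4, deg(3)=5, deg(4)=6, deg(5)=4, deg(6)=3.
Sorted degree sequence of G2: [6, 5, 4, 4, 4, 4, 3].
The (sorted) degree sequence is an isomorphism invariant, so since G1 and G2 have different degree sequences they cannot be isomorphic.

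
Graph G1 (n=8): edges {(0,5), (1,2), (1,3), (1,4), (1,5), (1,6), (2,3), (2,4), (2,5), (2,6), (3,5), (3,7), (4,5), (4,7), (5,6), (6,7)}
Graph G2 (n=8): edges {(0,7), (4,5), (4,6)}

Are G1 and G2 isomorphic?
No, not isomorphic

The graphs are NOT isomorphic.

Connected components of G1: 1 component(s) with vertex sets [[0, 1, 2, 3, 4, 5, 6, 7]], sizes [8].
Connected components of G2: 5 component(s) with vertex sets [[1], [2], [3], [0, 7], [4, 5, 6]], sizes [1, 1, 1, 2, 3].
The number of connected components (and the multiset of component sizes) is an isomorphism invariant — an isomorphism maps each component of G1 bijectively onto a component of G2. Since G1 has 1 component(s) and G2 has 5, they cannot be isomorphic.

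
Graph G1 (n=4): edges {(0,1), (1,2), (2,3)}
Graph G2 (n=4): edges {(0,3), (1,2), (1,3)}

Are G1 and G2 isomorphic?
Yes, isomorphic

The graphs are isomorphic.
One valid mapping φ: V(G1) → V(G2): 0→2, 1→1, 2→3, 3→0

Verify φ preserves adjacency — for each edge of G1, its image is an edge of G2:
  (0,1) → (φ(0),φ(1)) = (1,2) ∈ E(G2) ✓
  (1,2) → (φ(1),φ(2)) = (1,3) ∈ E(G2) ✓
  (2,3) → (φ(2),φ(3)) = (0,3) ∈ E(G2) ✓
All 3 edges of G1 map to edges of G2, and |E(G1)| = |E(G2)| = 3, so φ is a bijection on edges as well as vertices. Hence G1 ≅ G2.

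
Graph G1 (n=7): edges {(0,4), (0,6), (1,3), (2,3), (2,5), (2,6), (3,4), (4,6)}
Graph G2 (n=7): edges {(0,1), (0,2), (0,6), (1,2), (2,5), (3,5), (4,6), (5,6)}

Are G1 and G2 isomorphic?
Yes, isomorphic

The graphs are isomorphic.
One valid mapping φ: V(G1) → V(G2): 0→1, 1→3, 2→6, 3→5, 4→2, 5→4, 6→0

Verify φ preserves adjacency — for each edge of G1, its image is an edge of G2:
  (0,4) → (φ(0),φ(4)) = (1,2) ∈ E(G2) ✓
  (0,6) → (φ(0),φ(6)) = (0,1) ∈ E(G2) ✓
  (1,3) → (φ(1),φ(3)) = (3,5) ∈ E(G2) ✓
  (2,3) → (φ(2),φ(3)) = (5,6) ∈ E(G2) ✓
  (2,5) → (φ(2),φ(5)) = (4,6) ∈ E(G2) ✓
  (2,6) → (φ(2),φ(6)) = (0,6) ∈ E(G2) ✓
  (3,4) → (φ(3),φ(4)) = (2,5) ∈ E(G2) ✓
  (4,6) → (φ(4),φ(6)) = (0,2) ∈ E(G2) ✓
All 8 edges of G1 map to edges of G2, and |E(G1)| = |E(G2)| = 8, so φ is a bijection on edges as well as vertices. Hence G1 ≅ G2.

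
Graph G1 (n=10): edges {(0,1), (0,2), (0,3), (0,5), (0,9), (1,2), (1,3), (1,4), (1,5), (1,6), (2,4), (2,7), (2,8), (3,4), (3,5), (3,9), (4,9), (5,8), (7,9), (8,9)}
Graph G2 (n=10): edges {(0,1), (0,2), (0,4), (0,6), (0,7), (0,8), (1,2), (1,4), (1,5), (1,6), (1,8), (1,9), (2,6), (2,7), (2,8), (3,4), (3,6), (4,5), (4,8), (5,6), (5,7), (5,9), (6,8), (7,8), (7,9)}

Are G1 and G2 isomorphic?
No, not isomorphic

The graphs are NOT isomorphic.

Counting triangles (3-cliques): G1 has 9, G2 has 20.
Triangle count is an isomorphism invariant, so differing triangle counts rule out isomorphism.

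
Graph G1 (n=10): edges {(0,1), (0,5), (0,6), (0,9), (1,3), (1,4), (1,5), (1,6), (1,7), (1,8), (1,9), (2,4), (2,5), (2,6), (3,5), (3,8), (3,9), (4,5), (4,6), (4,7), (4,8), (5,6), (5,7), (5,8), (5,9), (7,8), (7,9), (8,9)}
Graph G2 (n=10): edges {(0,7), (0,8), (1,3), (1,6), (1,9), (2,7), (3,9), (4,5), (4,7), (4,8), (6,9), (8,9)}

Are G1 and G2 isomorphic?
No, not isomorphic

The graphs are NOT isomorphic.

Degrees in G1: deg(0)=4, deg(1)=8, deg(2)=3, deg(3)=4, deg(4)=6, deg(5)=9, deg(6)=5, deg(7)=5, deg(8)=6, deg(9)=6.
Sorted degree sequence of G1: [9, 8, 6, 6, 6, 5, 5, 4, 4, 3].
Degrees in G2: deg(0)=2, deg(1)=3, deg(2)=1, deg(3)=2, deg(4)=3, deg(5)=1, deg(6)=2, deg(7)=3, deg(8)=3, deg(9)=4.
Sorted degree sequence of G2: [4, 3, 3, 3, 3, 2, 2, 2, 1, 1].
The (sorted) degree sequence is an isomorphism invariant, so since G1 and G2 have different degree sequences they cannot be isomorphic.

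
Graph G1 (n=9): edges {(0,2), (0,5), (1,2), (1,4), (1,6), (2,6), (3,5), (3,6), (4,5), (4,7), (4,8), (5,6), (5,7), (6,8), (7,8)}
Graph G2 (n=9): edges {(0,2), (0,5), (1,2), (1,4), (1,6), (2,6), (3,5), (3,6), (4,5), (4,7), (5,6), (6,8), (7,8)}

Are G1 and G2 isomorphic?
No, not isomorphic

The graphs are NOT isomorphic.

Counting edges: G1 has 15 edge(s); G2 has 13 edge(s).
Edge count is an isomorphism invariant (a bijection on vertices induces a bijection on edges), so differing edge counts rule out isomorphism.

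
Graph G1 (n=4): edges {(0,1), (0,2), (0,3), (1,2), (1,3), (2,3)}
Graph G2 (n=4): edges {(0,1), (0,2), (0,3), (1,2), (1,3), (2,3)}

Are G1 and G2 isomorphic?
Yes, isomorphic

The graphs are isomorphic.
One valid mapping φ: V(G1) → V(G2): 0→0, 1→3, 2→1, 3→2

Verify φ preserves adjacency — for each edge of G1, its image is an edge of G2:
  (0,1) → (φ(0),φ(1)) = (0,3) ∈ E(G2) ✓
  (0,2) → (φ(0),φ(2)) = (0,1) ∈ E(G2) ✓
  (0,3) → (φ(0),φ(3)) = (0,2) ∈ E(G2) ✓
  (1,2) → (φ(1),φ(2)) = (1,3) ∈ E(G2) ✓
  (1,3) → (φ(1),φ(3)) = (2,3) ∈ E(G2) ✓
  (2,3) → (φ(2),φ(3)) = (1,2) ∈ E(G2) ✓
All 6 edges of G1 map to edges of G2, and |E(G1)| = |E(G2)| = 6, so φ is a bijection on edges as well as vertices. Hence G1 ≅ G2.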